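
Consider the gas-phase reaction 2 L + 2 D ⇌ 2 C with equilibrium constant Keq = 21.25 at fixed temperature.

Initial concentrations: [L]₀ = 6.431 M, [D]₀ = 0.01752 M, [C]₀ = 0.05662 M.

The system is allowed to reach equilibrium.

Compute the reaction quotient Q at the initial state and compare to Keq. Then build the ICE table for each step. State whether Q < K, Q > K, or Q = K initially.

Q₀ = 0.2525 vs Keq = 21.25 ⇒ Q<K, forward
Step 1:
                  L         D         C
  I           6.431   0.01752   0.05662
  C         -0.0151   -0.0151    0.0151
  E           6.416  0.002425   0.07172
  solve Keq expr → x = 0.007548; check Q = 21.25

Q₀ = 0.2525; Q < K (proceeds forward)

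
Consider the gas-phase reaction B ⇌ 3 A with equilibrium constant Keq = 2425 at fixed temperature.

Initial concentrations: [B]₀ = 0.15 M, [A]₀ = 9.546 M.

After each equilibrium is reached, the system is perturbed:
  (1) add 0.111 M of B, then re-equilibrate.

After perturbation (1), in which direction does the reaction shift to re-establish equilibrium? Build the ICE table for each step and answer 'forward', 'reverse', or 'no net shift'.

Direction: forward

Q₀ = 5799 vs Keq = 2425 ⇒ Q>K, reverse
Step 1:
                  B         A
  Initial      0.15     9.546
  Change     0.1579   -0.4738
  Equil      0.3079     9.072
  solve Keq expr → x = -0.1579; check Q = 2425
Then add 0.111 M of B.
Step 2:
                  B         A
  Initial    0.4189     9.072
  Change   -0.08447    0.2534
  Equil      0.3344     9.326
  solve Keq expr → x = 0.08447; check Q = 2425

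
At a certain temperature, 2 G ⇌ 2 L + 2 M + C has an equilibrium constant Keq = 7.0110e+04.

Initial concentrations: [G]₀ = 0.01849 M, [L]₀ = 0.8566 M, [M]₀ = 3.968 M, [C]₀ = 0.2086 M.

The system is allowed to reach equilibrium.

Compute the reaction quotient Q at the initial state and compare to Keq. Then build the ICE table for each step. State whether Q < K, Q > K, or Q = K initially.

Q₀ = 7049; Q < K (proceeds forward)

Q₀ = 7049 vs Keq = 7.0110e+04 ⇒ Q<K, forward
Step 1:
                    G           L           M           C
  Initial     0.01849      0.8566       3.968      0.2086
  Change     -0.01244     0.01244     0.01244    0.006218
  Equil      0.006055       0.869        3.98      0.2148
  solve Keq expr → x = 0.006218; check Q = 7.0110e+04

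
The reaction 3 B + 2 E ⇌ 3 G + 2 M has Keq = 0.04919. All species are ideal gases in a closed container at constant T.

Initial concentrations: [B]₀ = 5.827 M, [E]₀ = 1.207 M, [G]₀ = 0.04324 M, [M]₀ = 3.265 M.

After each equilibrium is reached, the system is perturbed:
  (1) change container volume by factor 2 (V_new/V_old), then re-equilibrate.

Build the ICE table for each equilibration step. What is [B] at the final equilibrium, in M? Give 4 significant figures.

[B]_eq = 2.596 M

Q₀ = 2.9900e-06 vs Keq = 0.04919 ⇒ Q<K, forward
Step 1:
                    B           E           G           M
  I             5.827       1.207     0.04324       3.265
  C           -0.6345      -0.423      0.6345       0.423
  E             5.193       0.784      0.6777       3.688
  solve Keq expr → x = 0.2115; check Q = 0.04919
Then change container volume by factor 2 (V_new/V_old).
Step 2:
                    B           E           G           M
  I             2.596       0.392      0.3388       1.844
  C                 0           0           0           0
  E             2.596       0.392      0.3388       1.844
  solve Keq expr → x = 0; check Q = 0.04919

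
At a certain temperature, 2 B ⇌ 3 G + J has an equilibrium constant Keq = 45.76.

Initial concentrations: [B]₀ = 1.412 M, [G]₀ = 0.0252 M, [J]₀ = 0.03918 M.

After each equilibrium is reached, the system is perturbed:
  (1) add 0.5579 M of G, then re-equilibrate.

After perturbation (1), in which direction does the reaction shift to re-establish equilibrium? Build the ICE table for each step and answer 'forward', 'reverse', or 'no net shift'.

Q₀ = 3.1448e-07 vs Keq = 45.76 ⇒ Q<K, forward
Step 1:
                   B          G          J
  I            1.412     0.0252    0.03918
  C           -1.146      1.719     0.5729
  E           0.2663      1.744      0.612
  solve Keq expr → x = 0.5729; check Q = 45.76
Then add 0.5579 M of G.
Step 2:
                   B          G          J
  I           0.2663      2.302      0.612
  C          0.08916    -0.1337   -0.04458
  E           0.3555      2.168     0.5675
  solve Keq expr → x = -0.04458; check Q = 45.76

Direction: reverse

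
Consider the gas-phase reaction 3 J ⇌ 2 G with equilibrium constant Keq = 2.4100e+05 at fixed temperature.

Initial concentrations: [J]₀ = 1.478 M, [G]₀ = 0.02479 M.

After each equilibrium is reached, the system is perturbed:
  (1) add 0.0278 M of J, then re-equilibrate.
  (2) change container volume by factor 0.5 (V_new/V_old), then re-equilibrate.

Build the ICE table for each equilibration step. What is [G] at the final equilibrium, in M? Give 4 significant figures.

[G]_eq = 2.04 M

Q₀ = 1.9034e-04 vs Keq = 2.4100e+05 ⇒ Q<K, forward
Step 1:
                   J          G
  init         1.478    0.02479
  Δ           -1.462     0.9746
  eq         0.01606     0.9994
  solve Keq expr → x = 0.4873; check Q = 2.4100e+05
Then add 0.0278 M of J.
Step 2:
                   J          G
  init       0.04386     0.9994
  Δ          -0.0276     0.0184
  eq         0.01626      1.018
  solve Keq expr → x = 0.009201; check Q = 2.4100e+05
Then change container volume by factor 0.5 (V_new/V_old).
Step 3:
                   J          G
  init       0.03252      2.036
  Δ        -0.006671   0.004447
  eq         0.02585       2.04
  solve Keq expr → x = 0.002224; check Q = 2.4100e+05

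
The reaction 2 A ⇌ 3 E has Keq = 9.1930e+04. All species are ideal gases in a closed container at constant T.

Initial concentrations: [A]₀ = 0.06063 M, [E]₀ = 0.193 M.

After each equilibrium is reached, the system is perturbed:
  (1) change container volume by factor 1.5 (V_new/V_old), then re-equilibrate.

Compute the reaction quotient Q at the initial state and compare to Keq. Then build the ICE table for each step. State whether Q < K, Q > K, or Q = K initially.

Q₀ = 1.956; Q < K (proceeds forward)

Q₀ = 1.956 vs Keq = 9.1930e+04 ⇒ Q<K, forward
Step 1:
                  A         E
  init      0.06063     0.193
  Δ        -0.06013    0.0902
  eq      4.9706e-04    0.2832
  solve Keq expr → x = 0.03007; check Q = 9.1930e+04
Then change container volume by factor 1.5 (V_new/V_old).
Step 2:
                  A         E
  init    3.3137e-04    0.1888
  Δ       -6.0613e-05 9.0919e-05
  eq      2.7076e-04    0.1889
  solve Keq expr → x = 3.0306e-05; check Q = 9.1930e+04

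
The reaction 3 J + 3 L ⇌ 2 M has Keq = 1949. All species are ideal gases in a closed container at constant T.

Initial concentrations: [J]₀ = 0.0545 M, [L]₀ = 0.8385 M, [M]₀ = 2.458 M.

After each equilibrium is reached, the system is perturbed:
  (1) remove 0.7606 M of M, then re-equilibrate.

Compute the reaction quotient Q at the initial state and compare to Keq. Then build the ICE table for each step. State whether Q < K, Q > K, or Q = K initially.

Q₀ = 6.3309e+04; Q > K (proceeds reverse)

Q₀ = 6.3309e+04 vs Keq = 1949 ⇒ Q>K, reverse
Step 1:
                  J         L         M
  I          0.0545    0.8385     2.458
  C         0.09836   0.09836  -0.06557
  E          0.1529    0.9369     2.392
  solve Keq expr → x = -0.03279; check Q = 1949
Then remove 0.7606 M of M.
Step 2:
                  J         L         M
  I          0.1529    0.9369     1.632
  C        -0.02957  -0.02957   0.01971
  E          0.1233    0.9073     1.652
  solve Keq expr → x = 0.009857; check Q = 1949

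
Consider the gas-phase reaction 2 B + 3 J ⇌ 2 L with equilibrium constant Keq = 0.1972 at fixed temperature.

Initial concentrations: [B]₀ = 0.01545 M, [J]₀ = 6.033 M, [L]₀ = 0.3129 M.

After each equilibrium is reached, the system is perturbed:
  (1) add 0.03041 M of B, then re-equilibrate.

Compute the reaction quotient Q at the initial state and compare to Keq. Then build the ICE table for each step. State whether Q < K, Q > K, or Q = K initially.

Q₀ = 1.868 vs Keq = 0.1972 ⇒ Q>K, reverse
Step 1:
                    B           J           L
  init        0.01545       6.033      0.3129
  Δ           0.02748     0.04122    -0.02748
  eq          0.04293       6.074      0.2854
  solve Keq expr → x = -0.01374; check Q = 0.1972
Then add 0.03041 M of B.
Step 2:
                    B           J           L
  init        0.07334       6.074      0.2854
  Δ          -0.02604    -0.03906     0.02604
  eq          0.04731       6.035      0.3115
  solve Keq expr → x = 0.01302; check Q = 0.1972

Q₀ = 1.868; Q > K (proceeds reverse)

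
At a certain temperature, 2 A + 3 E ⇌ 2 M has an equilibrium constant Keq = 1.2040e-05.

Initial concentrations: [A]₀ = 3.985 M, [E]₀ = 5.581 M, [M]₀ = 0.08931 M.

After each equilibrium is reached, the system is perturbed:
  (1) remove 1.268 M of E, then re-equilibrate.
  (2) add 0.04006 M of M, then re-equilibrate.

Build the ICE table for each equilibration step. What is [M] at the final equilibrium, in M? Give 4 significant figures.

Q₀ = 2.8894e-06 vs Keq = 1.2040e-05 ⇒ Q<K, forward
Step 1:
                    A           E           M
  I             3.985       5.581     0.08931
  C          -0.08324     -0.1249     0.08324
  E             3.902       5.456      0.1725
  solve Keq expr → x = 0.04162; check Q = 1.2040e-05
Then remove 1.268 M of E.
Step 2:
                    A           E           M
  I             3.902       4.188      0.1725
  C           0.05169     0.07753    -0.05169
  E             3.953       4.266      0.1209
  solve Keq expr → x = -0.02584; check Q = 1.2040e-05
Then add 0.04006 M of M.
Step 3:
                    A           E           M
  I             3.953       4.266      0.1609
  C           0.03658     0.05487    -0.03658
  E              3.99       4.321      0.1243
  solve Keq expr → x = -0.01829; check Q = 1.2040e-05

[M]_eq = 0.1243 M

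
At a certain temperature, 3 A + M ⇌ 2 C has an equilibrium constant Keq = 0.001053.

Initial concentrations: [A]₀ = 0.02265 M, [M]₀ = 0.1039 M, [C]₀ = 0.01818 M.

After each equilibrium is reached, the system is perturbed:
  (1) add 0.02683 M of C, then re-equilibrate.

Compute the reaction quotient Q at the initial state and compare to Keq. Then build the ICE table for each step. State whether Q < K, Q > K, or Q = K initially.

Q₀ = 273.8 vs Keq = 0.001053 ⇒ Q>K, reverse
Step 1:
                    A           M           C
  I           0.02265      0.1039     0.01818
  C           0.02709     0.00903    -0.01806
  E           0.04974      0.1129  1.2096e-04
  solve Keq expr → x = -0.00903; check Q = 0.001053
Then add 0.02683 M of C.
Step 2:
                    A           M           C
  I           0.04974      0.1129     0.02695
  C           0.03996     0.01332    -0.02664
  E            0.0897      0.1263  3.0976e-04
  solve Keq expr → x = -0.01332; check Q = 0.001053

Q₀ = 273.8; Q > K (proceeds reverse)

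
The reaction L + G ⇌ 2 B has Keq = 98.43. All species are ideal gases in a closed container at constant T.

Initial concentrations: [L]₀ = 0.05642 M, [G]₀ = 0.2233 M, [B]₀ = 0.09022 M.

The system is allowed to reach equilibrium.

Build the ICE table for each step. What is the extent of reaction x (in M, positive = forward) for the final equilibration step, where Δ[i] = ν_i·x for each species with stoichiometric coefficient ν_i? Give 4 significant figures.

Q₀ = 0.6461 vs Keq = 98.43 ⇒ Q<K, forward
Step 1:
                    L           G           B
  I           0.05642      0.2233     0.09022
  C          -0.05406    -0.05406      0.1081
  E          0.002361      0.1692      0.1983
  solve Keq expr → x = 0.05406; check Q = 98.43

x = 0.05406 M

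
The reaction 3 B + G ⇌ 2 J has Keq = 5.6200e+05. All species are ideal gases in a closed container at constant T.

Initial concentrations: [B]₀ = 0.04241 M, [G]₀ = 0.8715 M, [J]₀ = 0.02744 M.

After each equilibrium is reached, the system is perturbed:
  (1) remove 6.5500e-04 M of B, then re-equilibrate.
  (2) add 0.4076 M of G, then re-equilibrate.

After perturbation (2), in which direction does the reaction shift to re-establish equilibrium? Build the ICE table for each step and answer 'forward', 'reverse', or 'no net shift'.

Direction: forward

Q₀ = 11.33 vs Keq = 5.6200e+05 ⇒ Q<K, forward
Step 1:
                    B           G           J
  I           0.04241      0.8715     0.02744
  C          -0.04058    -0.01353     0.02705
  E          0.001833       0.858     0.05449
  solve Keq expr → x = 0.01353; check Q = 5.6200e+05
Then remove 6.5500e-04 M of B.
Step 2:
                    B           G           J
  I          0.001178       0.858     0.05449
  C        6.4519e-04  2.1506e-04 -4.3013e-04
  E          0.001823      0.8582     0.05406
  solve Keq expr → x = -2.1506e-04; check Q = 5.6200e+05
Then add 0.4076 M of G.
Step 3:
                    B           G           J
  I          0.001823       1.266     0.05406
  C       -2.1861e-04 -7.2869e-05  1.4574e-04
  E          0.001605       1.266     0.05421
  solve Keq expr → x = 7.2869e-05; check Q = 5.6200e+05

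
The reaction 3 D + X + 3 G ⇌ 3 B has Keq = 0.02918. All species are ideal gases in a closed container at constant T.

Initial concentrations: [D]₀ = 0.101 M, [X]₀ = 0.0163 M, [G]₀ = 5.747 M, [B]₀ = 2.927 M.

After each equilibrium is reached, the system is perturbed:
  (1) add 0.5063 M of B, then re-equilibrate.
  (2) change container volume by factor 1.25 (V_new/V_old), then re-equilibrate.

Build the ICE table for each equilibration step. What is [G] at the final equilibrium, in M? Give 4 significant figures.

Q₀ = 7867 vs Keq = 0.02918 ⇒ Q>K, reverse
Step 1:
                    D           X           G           B
  init          0.101      0.0163       5.747       2.927
  Δ             1.097      0.3655       1.097      -1.097
  eq            1.198      0.3818       6.844        1.83
  solve Keq expr → x = -0.3655; check Q = 0.02918
Then add 0.5063 M of B.
Step 2:
                    D           X           G           B
  init          1.198      0.3818       6.844       2.337
  Δ            0.1482      0.0494      0.1482     -0.1482
  eq            1.346      0.4312       6.992       2.189
  solve Keq expr → x = -0.0494; check Q = 0.02918
Then change container volume by factor 1.25 (V_new/V_old).
Step 3:
                    D           X           G           B
  init          1.077       0.345       5.593       1.751
  Δ            0.1531     0.05105      0.1531     -0.1531
  eq             1.23       0.396       5.747       1.598
  solve Keq expr → x = -0.05105; check Q = 0.02918

[G]_eq = 5.747 M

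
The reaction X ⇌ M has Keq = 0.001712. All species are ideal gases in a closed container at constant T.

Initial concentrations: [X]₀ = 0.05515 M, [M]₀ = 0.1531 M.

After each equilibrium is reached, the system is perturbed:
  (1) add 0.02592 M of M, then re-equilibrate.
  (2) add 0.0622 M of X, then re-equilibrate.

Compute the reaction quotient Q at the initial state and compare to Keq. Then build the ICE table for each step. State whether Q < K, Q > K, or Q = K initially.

Q₀ = 2.776; Q > K (proceeds reverse)

Q₀ = 2.776 vs Keq = 0.001712 ⇒ Q>K, reverse
Step 1:
                   X          M
  init       0.05515     0.1531
  Δ           0.1527    -0.1527
  eq          0.2079 3.5591e-04
  solve Keq expr → x = -0.1527; check Q = 0.001712
Then add 0.02592 M of M.
Step 2:
                   X          M
  init        0.2079    0.02628
  Δ          0.02588   -0.02588
  eq          0.2338 4.0021e-04
  solve Keq expr → x = -0.02588; check Q = 0.001712
Then add 0.0622 M of X.
Step 3:
                   X          M
  init         0.296 4.0021e-04
  Δ       -1.0630e-04 1.0630e-04
  eq          0.2959 5.0652e-04
  solve Keq expr → x = 1.0630e-04; check Q = 0.001712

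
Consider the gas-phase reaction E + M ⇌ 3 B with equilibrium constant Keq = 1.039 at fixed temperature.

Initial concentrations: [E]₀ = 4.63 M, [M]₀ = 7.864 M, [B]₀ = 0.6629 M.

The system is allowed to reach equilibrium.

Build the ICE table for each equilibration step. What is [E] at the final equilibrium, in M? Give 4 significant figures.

Q₀ = 0.008001 vs Keq = 1.039 ⇒ Q<K, forward
Step 1:
                    E           M           B
  init           4.63       7.864      0.6629
  Δ           -0.7934     -0.7934        2.38
  eq            3.837       7.071       3.043
  solve Keq expr → x = 0.7934; check Q = 1.039

[E]_eq = 3.837 M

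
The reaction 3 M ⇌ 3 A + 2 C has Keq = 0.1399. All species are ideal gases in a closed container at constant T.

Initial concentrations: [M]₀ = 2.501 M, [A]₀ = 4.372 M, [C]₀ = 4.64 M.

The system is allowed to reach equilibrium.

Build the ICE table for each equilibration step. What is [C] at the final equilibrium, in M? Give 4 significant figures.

[C]_eq = 2.694 M

Q₀ = 115 vs Keq = 0.1399 ⇒ Q>K, reverse
Step 1:
                    M           A           C
  init          2.501       4.372        4.64
  Δ             2.919      -2.919      -1.946
  eq             5.42       1.453       2.694
  solve Keq expr → x = -0.9729; check Q = 0.1399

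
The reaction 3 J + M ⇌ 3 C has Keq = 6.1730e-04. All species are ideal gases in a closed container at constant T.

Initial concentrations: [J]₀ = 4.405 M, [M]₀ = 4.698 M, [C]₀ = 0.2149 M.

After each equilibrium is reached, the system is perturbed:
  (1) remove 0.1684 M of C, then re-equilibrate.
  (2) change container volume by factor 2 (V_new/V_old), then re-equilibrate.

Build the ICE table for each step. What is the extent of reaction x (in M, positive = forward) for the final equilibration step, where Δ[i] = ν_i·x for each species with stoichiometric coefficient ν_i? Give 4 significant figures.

Q₀ = 2.4715e-05 vs Keq = 6.1730e-04 ⇒ Q<K, forward
Step 1:
                   J          M          C
  Initial      4.405      4.698     0.2149
  Change     -0.3574    -0.1191     0.3574
  Equil        4.048      4.579     0.5723
  solve Keq expr → x = 0.1191; check Q = 6.1730e-04
Then remove 0.1684 M of C.
Step 2:
                   J          M          C
  Initial      4.048      4.579     0.4039
  Change     -0.1458   -0.04861     0.1458
  Equil        3.902       4.53     0.5497
  solve Keq expr → x = 0.04861; check Q = 6.1730e-04
Then change container volume by factor 2 (V_new/V_old).
Step 3:
                   J          M          C
  Initial      1.951      2.265     0.2749
  Change      0.0505    0.01683    -0.0505
  Equil        2.001      2.282     0.2244
  solve Keq expr → x = -0.01683; check Q = 6.1730e-04

x = -0.01683 M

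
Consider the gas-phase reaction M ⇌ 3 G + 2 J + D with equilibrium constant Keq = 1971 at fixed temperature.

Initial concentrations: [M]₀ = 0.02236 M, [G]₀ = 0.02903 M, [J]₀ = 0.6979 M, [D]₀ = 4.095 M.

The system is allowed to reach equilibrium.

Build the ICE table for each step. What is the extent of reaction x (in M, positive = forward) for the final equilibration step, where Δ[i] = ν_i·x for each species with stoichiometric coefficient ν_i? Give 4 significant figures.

x = 0.02236 M

Q₀ = 0.002182 vs Keq = 1971 ⇒ Q<K, forward
Step 1:
                   M          G          J          D
  init       0.02236    0.02903     0.6979      4.095
  Δ         -0.02236    0.06708    0.04472    0.02236
  eq      1.0227e-06    0.09611     0.7426      4.117
  solve Keq expr → x = 0.02236; check Q = 1971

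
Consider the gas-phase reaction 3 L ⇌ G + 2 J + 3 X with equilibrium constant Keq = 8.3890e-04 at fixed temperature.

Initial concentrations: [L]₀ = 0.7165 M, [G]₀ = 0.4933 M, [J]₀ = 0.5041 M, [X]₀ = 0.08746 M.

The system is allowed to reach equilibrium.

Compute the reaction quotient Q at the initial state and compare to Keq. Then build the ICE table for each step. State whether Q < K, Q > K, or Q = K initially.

Q₀ = 2.2799e-04 vs Keq = 8.3890e-04 ⇒ Q<K, forward
Step 1:
                  L         G         J         X
  init       0.7165    0.4933    0.5041   0.08746
  Δ         -0.0359   0.01197   0.02393    0.0359
  eq         0.6806    0.5053     0.528    0.1234
  solve Keq expr → x = 0.01197; check Q = 8.3890e-04

Q₀ = 2.2799e-04; Q < K (proceeds forward)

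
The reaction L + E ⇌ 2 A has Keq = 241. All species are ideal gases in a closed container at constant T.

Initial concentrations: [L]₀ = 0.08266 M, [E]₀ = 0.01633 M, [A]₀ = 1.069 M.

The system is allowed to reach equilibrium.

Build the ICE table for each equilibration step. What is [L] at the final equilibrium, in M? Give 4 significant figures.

[L]_eq = 0.1068 M

Q₀ = 846.6 vs Keq = 241 ⇒ Q>K, reverse
Step 1:
                    L           E           A
  init        0.08266     0.01633       1.069
  Δ           0.02415     0.02415    -0.04829
  eq           0.1068     0.04048       1.021
  solve Keq expr → x = -0.02415; check Q = 241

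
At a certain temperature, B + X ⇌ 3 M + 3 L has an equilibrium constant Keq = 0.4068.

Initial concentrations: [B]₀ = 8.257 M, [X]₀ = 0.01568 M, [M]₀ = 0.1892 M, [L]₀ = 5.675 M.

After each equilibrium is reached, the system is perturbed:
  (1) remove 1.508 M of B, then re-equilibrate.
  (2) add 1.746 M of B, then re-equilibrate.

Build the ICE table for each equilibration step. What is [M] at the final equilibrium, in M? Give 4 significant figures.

Q₀ = 9.561 vs Keq = 0.4068 ⇒ Q>K, reverse
Step 1:
                  B         X         M         L
  init        8.257   0.01568    0.1892     5.675
  Δ         0.03086   0.03086  -0.09258  -0.09258
  eq          8.288   0.04654   0.09662     5.582
  solve Keq expr → x = -0.03086; check Q = 0.4068
Then remove 1.508 M of B.
Step 2:
                  B         X         M         L
  init         6.78   0.04654   0.09662     5.582
  Δ        0.001694  0.001694 -0.005082 -0.005082
  eq          6.782   0.04823   0.09154     5.577
  solve Keq expr → x = -0.001694; check Q = 0.4068
Then add 1.746 M of B.
Step 3:
                  B         X         M         L
  init        8.528   0.04823   0.09154     5.577
  Δ       -0.001938 -0.001938  0.005814  0.005814
  eq          8.526    0.0463   0.09735     5.583
  solve Keq expr → x = 0.001938; check Q = 0.4068

[M]_eq = 0.09735 M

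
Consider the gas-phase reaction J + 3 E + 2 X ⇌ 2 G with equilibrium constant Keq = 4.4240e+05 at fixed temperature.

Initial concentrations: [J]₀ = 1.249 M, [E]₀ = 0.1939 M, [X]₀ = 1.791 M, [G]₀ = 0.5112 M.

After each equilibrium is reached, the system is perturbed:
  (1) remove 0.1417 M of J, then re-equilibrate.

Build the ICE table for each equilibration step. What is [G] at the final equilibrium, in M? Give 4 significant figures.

[G]_eq = 0.6359 M

Q₀ = 8.947 vs Keq = 4.4240e+05 ⇒ Q<K, forward
Step 1:
                   J          E          X          G
  init         1.249     0.1939      1.791     0.5112
  Δ         -0.06246    -0.1874    -0.1249     0.1249
  eq           1.187   0.006524      1.666     0.6361
  solve Keq expr → x = 0.06246; check Q = 4.4240e+05
Then remove 0.1417 M of J.
Step 2:
                   J          E          X          G
  init         1.045   0.006524      1.666     0.6361
  Δ       9.3493e-05 2.8048e-04 1.8699e-04 -1.8699e-04
  eq           1.045   0.006805      1.666     0.6359
  solve Keq expr → x = -9.3493e-05; check Q = 4.4240e+05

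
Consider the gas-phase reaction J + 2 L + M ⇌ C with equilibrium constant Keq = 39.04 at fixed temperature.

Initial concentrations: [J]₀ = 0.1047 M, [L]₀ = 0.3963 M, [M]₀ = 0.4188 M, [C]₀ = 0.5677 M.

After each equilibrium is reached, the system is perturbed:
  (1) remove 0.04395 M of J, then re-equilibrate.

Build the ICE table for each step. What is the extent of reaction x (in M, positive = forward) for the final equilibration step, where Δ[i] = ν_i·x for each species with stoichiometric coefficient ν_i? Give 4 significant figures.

Q₀ = 82.44 vs Keq = 39.04 ⇒ Q>K, reverse
Step 1:
                   J          L          M          C
  I           0.1047     0.3963     0.4188     0.5677
  C          0.03449    0.06897    0.03449   -0.03449
  E           0.1392     0.4653     0.4533     0.5332
  solve Keq expr → x = -0.03449; check Q = 39.04
Then remove 0.04395 M of J.
Step 2:
                   J          L          M          C
  I          0.09524     0.4653     0.4533     0.5332
  C          0.01724    0.03447    0.01724   -0.01724
  E           0.1125     0.4997     0.4705      0.516
  solve Keq expr → x = -0.01724; check Q = 39.04

x = -0.01724 M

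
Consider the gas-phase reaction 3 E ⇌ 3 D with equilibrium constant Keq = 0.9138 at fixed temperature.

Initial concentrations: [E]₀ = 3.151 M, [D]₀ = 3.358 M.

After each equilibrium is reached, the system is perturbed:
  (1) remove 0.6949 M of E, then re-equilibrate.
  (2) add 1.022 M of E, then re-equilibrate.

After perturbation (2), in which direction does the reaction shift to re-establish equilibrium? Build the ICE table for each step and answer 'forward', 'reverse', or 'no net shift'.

Direction: forward

Q₀ = 1.21 vs Keq = 0.9138 ⇒ Q>K, reverse
Step 1:
                    E           D
  init          3.151       3.358
  Δ            0.1524     -0.1524
  eq            3.303       3.206
  solve Keq expr → x = -0.0508; check Q = 0.9138
Then remove 0.6949 M of E.
Step 2:
                    E           D
  init          2.608       3.206
  Δ            0.3422     -0.3422
  eq            2.951       2.863
  solve Keq expr → x = -0.1141; check Q = 0.9138
Then add 1.022 M of E.
Step 3:
                    E           D
  init          3.973       2.863
  Δ           -0.5033      0.5033
  eq            3.469       3.367
  solve Keq expr → x = 0.1678; check Q = 0.9138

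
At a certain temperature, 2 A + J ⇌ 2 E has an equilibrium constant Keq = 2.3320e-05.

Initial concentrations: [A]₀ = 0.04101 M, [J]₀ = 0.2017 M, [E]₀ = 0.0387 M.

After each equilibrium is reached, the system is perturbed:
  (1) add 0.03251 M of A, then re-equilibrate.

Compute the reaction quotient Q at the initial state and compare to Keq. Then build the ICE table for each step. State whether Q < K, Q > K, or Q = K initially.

Q₀ = 4.415 vs Keq = 2.3320e-05 ⇒ Q>K, reverse
Step 1:
                  A         J         E
  Initial   0.04101    0.2017    0.0387
  Change    0.03852   0.01926  -0.03852
  Equil     0.07953     0.221 1.8053e-04
  solve Keq expr → x = -0.01926; check Q = 2.3320e-05
Then add 0.03251 M of A.
Step 2:
                  A         J         E
  Initial     0.112     0.221 1.8053e-04
  Change  -7.3609e-05 -3.6804e-05 7.3609e-05
  Equil       0.112    0.2209 2.5414e-04
  solve Keq expr → x = 3.6804e-05; check Q = 2.3320e-05

Q₀ = 4.415; Q > K (proceeds reverse)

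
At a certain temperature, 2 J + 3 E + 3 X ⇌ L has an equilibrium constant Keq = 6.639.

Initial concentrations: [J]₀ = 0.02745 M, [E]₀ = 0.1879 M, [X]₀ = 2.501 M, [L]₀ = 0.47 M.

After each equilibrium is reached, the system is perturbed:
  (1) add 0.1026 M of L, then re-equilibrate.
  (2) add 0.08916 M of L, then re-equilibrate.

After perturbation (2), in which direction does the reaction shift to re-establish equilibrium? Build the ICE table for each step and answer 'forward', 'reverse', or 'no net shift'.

Q₀ = 6010 vs Keq = 6.639 ⇒ Q>K, reverse
Step 1:
                    J           E           X           L
  init        0.02745      0.1879       2.501        0.47
  Δ            0.1615      0.2422      0.2422    -0.08074
  eq           0.1889      0.4301       2.743      0.3893
  solve Keq expr → x = -0.08074; check Q = 6.639
Then add 0.1026 M of L.
Step 2:
                    J           E           X           L
  init         0.1889      0.4301       2.743      0.4919
  Δ           0.01006     0.01509     0.01509    -0.00503
  eq            0.199      0.4452       2.758      0.4868
  solve Keq expr → x = -0.00503; check Q = 6.639
Then add 0.08916 M of L.
Step 3:
                    J           E           X           L
  init          0.199      0.4452       2.758       0.576
  Δ          0.007526     0.01129     0.01129   -0.003763
  eq           0.2065      0.4565        2.77      0.5722
  solve Keq expr → x = -0.003763; check Q = 6.639

Direction: reverse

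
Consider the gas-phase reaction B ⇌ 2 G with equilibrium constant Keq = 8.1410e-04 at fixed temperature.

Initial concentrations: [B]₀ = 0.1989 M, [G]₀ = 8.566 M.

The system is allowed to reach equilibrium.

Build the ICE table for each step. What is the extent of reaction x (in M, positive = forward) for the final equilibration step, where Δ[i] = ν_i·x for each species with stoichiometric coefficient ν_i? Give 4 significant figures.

Q₀ = 368.9 vs Keq = 8.1410e-04 ⇒ Q>K, reverse
Step 1:
                    B           G
  I            0.1989       8.566
  C             4.253      -8.506
  E             4.452      0.0602
  solve Keq expr → x = -4.253; check Q = 8.1410e-04

x = -4.253 M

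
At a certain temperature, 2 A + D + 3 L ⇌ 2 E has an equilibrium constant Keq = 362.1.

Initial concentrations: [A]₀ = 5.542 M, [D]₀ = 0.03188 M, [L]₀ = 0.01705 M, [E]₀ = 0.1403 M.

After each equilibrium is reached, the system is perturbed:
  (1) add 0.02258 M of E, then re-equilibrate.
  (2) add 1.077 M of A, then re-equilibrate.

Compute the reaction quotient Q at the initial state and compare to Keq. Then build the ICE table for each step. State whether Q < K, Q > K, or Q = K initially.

Q₀ = 4056 vs Keq = 362.1 ⇒ Q>K, reverse
Step 1:
                  A         D         L         E
  I           5.542   0.03188   0.01705    0.1403
  C         0.01136  0.005682   0.01704  -0.01136
  E           5.553   0.03756   0.03409    0.1289
  solve Keq expr → x = -0.005682; check Q = 362.1
Then add 0.02258 M of E.
Step 2:
                  A         D         L         E
  I           5.553   0.03756   0.03409    0.1515
  C         0.00211  0.001055  0.003164  -0.00211
  E           5.555   0.03862   0.03726    0.1494
  solve Keq expr → x = -0.001055; check Q = 362.1
Then add 1.077 M of A.
Step 3:
                  A         D         L         E
  I           6.632   0.03862   0.03726    0.1494
  C       -0.002309 -0.001154 -0.003463  0.002309
  E            6.63   0.03746    0.0338    0.1517
  solve Keq expr → x = 0.001154; check Q = 362.1

Q₀ = 4056; Q > K (proceeds reverse)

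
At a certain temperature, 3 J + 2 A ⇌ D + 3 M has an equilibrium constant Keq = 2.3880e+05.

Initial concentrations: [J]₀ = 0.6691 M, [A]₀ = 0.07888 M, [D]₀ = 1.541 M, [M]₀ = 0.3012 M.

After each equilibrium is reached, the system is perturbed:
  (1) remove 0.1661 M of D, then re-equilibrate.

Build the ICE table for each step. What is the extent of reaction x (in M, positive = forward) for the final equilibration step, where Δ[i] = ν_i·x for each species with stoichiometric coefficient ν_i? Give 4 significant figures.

Q₀ = 22.59 vs Keq = 2.3880e+05 ⇒ Q<K, forward
Step 1:
                   J          A          D          M
  init        0.6691    0.07888      1.541     0.3012
  Δ          -0.1158    -0.0772     0.0386     0.1158
  eq          0.5533   0.001683       1.58      0.417
  solve Keq expr → x = 0.0386; check Q = 2.3880e+05
Then remove 0.1661 M of D.
Step 2:
                   J          A          D          M
  init        0.5533   0.001683      1.413      0.417
  Δ       -1.3433e-04 -8.9553e-05 4.4777e-05 1.3433e-04
  eq          0.5532   0.001593      1.414     0.4171
  solve Keq expr → x = 4.4777e-05; check Q = 2.3880e+05

x = 4.4777e-05 M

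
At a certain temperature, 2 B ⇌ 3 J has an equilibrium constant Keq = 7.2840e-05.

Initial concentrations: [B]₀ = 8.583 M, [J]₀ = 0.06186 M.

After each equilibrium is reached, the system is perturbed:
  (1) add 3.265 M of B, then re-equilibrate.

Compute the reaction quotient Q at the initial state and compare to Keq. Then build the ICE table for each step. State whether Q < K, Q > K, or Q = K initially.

Q₀ = 3.2133e-06 vs Keq = 7.2840e-05 ⇒ Q<K, forward
Step 1:
                    B           J
  init          8.583     0.06186
  Δ           -0.0748      0.1122
  eq            8.508      0.1741
  solve Keq expr → x = 0.0374; check Q = 7.2840e-05
Then add 3.265 M of B.
Step 2:
                    B           J
  init          11.77      0.1741
  Δ          -0.02783     0.04174
  eq            11.75      0.2158
  solve Keq expr → x = 0.01391; check Q = 7.2840e-05

Q₀ = 3.2133e-06; Q < K (proceeds forward)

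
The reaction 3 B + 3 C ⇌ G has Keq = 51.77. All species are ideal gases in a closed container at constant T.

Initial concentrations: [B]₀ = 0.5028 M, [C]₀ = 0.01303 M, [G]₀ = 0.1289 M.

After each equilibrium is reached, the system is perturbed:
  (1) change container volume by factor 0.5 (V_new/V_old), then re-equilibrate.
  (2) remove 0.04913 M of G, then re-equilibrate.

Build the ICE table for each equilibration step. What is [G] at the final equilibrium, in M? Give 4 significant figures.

[G]_eq = 0.1726 M

Q₀ = 4.5839e+05 vs Keq = 51.77 ⇒ Q>K, reverse
Step 1:
                   B          C          G
  init        0.5028    0.01303     0.1289
  Δ           0.1588     0.1588   -0.05292
  eq          0.6616     0.1718    0.07598
  solve Keq expr → x = -0.05292; check Q = 51.77
Then change container volume by factor 0.5 (V_new/V_old).
Step 2:
                   B          C          G
  init         1.323     0.3436      0.152
  Δ          -0.1997    -0.1997    0.06657
  eq           1.123     0.1439     0.2185
  solve Keq expr → x = 0.06657; check Q = 51.77
Then remove 0.04913 M of G.
Step 3:
                   B          C          G
  init         1.123     0.1439     0.1694
  Δ        -0.009712  -0.009712   0.003237
  eq           1.114     0.1341     0.1726
  solve Keq expr → x = 0.003237; check Q = 51.77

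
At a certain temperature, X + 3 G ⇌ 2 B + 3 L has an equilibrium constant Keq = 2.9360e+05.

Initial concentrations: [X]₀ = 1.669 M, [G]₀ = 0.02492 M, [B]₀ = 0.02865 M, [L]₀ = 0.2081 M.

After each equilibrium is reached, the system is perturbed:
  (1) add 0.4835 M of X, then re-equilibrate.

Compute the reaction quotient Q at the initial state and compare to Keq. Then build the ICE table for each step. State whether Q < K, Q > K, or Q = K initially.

Q₀ = 0.2864 vs Keq = 2.9360e+05 ⇒ Q<K, forward
Step 1:
                    X           G           B           L
  I             1.669     0.02492     0.02865      0.2081
  C         -0.008182    -0.02455     0.01636     0.02455
  E             1.661  3.7403e-04     0.04501      0.2326
  solve Keq expr → x = 0.008182; check Q = 2.9360e+05
Then add 0.4835 M of X.
Step 2:
                    X           G           B           L
  I             2.144  3.7403e-04     0.04501      0.2326
  C       -1.0130e-05 -3.0389e-05  2.0259e-05  3.0389e-05
  E             2.144  3.4364e-04     0.04503      0.2327
  solve Keq expr → x = 1.0130e-05; check Q = 2.9360e+05

Q₀ = 0.2864; Q < K (proceeds forward)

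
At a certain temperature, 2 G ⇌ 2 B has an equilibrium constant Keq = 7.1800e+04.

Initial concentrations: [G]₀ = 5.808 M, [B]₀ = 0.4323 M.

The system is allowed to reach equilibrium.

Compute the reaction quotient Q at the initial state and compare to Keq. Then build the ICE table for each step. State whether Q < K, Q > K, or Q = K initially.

Q₀ = 0.00554; Q < K (proceeds forward)

Q₀ = 0.00554 vs Keq = 7.1800e+04 ⇒ Q<K, forward
Step 1:
                    G           B
  Initial       5.808      0.4323
  Change       -5.785       5.785
  Equil        0.0232       6.217
  solve Keq expr → x = 2.892; check Q = 7.1800e+04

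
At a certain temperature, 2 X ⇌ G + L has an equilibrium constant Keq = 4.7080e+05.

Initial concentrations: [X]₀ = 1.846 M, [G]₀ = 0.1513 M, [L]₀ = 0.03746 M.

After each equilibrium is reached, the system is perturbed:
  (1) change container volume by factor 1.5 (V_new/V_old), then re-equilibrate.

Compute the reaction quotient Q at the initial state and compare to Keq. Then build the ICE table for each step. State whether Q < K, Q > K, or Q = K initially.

Q₀ = 0.001663 vs Keq = 4.7080e+05 ⇒ Q<K, forward
Step 1:
                   X          G          L
  Initial      1.846     0.1513    0.03746
  Change      -1.845     0.9223     0.9223
  Equil     0.001479      1.074     0.9597
  solve Keq expr → x = 0.9223; check Q = 4.7080e+05
Then change container volume by factor 1.5 (V_new/V_old).
Step 2:
                   X          G          L
  Initial 9.8623e-04     0.7157     0.6398
  Change           0          0          0
  Equil   9.8623e-04     0.7157     0.6398
  solve Keq expr → x = 0; check Q = 4.7080e+05

Q₀ = 0.001663; Q < K (proceeds forward)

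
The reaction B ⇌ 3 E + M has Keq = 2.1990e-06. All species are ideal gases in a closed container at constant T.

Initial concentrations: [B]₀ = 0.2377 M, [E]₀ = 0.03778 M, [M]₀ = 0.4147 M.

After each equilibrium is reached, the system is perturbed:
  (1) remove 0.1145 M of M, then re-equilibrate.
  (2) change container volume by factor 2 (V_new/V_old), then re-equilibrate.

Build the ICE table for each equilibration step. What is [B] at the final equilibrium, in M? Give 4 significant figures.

[B]_eq = 0.1211 M

Q₀ = 9.4079e-05 vs Keq = 2.1990e-06 ⇒ Q>K, reverse
Step 1:
                  B         E         M
  init       0.2377   0.03778    0.4147
  Δ        0.008922  -0.02676 -0.008922
  eq         0.2466   0.01102    0.4058
  solve Keq expr → x = -0.008922; check Q = 2.1990e-06
Then remove 0.1145 M of M.
Step 2:
                  B         E         M
  init       0.2466   0.01102    0.2913
  Δ       -4.2468e-04  0.001274 4.2468e-04
  eq         0.2462   0.01229    0.2917
  solve Keq expr → x = 4.2468e-04; check Q = 2.1990e-06
Then change container volume by factor 2 (V_new/V_old).
Step 3:
                  B         E         M
  init       0.1231  0.006145    0.1459
  Δ       -0.002007  0.006022  0.002007
  eq         0.1211   0.01217    0.1479
  solve Keq expr → x = 0.002007; check Q = 2.1990e-06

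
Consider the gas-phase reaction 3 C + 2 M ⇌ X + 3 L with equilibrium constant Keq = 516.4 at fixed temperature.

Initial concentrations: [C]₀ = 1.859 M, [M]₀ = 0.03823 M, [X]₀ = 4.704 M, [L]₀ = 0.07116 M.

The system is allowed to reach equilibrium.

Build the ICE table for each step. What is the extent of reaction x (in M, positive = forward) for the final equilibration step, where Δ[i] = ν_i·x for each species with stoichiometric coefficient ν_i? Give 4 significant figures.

x = 0.01823 M

Q₀ = 0.1805 vs Keq = 516.4 ⇒ Q<K, forward
Step 1:
                  C         M         X         L
  I           1.859   0.03823     4.704   0.07116
  C         -0.0547  -0.03647   0.01823    0.0547
  E           1.804  0.001762     4.722    0.1259
  solve Keq expr → x = 0.01823; check Q = 516.4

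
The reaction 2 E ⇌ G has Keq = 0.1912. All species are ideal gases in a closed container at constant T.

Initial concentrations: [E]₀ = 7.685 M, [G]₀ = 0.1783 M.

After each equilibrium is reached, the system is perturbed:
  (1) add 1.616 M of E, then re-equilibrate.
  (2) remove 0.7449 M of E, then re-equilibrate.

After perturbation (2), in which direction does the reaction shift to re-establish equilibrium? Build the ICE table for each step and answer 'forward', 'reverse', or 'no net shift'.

Direction: reverse

Q₀ = 0.003019 vs Keq = 0.1912 ⇒ Q<K, forward
Step 1:
                    E           G
  Initial       7.685      0.1783
  Change       -4.224       2.112
  Equil         3.461        2.29
  solve Keq expr → x = 2.112; check Q = 0.1912
Then add 1.616 M of E.
Step 2:
                    E           G
  Initial       5.077        2.29
  Change       -1.192      0.5959
  Equil         3.885       2.886
  solve Keq expr → x = 0.5959; check Q = 0.1912
Then remove 0.7449 M of E.
Step 3:
                    E           G
  Initial        3.14       2.886
  Change       0.5538     -0.2769
  Equil         3.694       2.609
  solve Keq expr → x = -0.2769; check Q = 0.1912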